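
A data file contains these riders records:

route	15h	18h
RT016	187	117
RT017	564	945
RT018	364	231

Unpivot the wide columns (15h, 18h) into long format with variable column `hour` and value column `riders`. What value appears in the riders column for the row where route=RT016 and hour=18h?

117

Unpivoting turns each (route, wide-column) pair into one long row.
The wide cell at row RT016, column 18h holds 117, so the long row (RT016, 18h) has riders=117.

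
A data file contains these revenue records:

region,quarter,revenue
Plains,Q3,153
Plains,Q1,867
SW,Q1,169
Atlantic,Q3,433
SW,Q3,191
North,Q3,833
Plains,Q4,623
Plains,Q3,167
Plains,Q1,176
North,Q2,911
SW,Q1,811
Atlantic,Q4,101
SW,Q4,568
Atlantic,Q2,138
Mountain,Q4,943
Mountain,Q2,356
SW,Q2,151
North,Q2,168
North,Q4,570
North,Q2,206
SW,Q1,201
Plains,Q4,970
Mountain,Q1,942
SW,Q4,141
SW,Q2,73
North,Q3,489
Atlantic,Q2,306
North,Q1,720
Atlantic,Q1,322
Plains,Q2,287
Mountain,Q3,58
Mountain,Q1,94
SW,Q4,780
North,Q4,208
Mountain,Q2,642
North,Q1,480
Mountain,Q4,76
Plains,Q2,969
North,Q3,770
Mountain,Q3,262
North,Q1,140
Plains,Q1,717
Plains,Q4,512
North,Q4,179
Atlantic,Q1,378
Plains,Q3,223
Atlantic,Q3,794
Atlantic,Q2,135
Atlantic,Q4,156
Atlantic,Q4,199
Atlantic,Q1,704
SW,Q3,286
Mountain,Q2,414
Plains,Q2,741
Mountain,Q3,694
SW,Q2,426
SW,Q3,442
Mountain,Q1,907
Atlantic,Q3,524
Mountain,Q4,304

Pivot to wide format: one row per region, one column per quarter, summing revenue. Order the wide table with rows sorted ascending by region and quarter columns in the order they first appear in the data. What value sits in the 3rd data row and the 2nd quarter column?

With rows sorted ascending by region, row 3 is region=North. quarter columns in first-appearance order: Q3, Q1, Q4, Q2; column 2 is Q1.
Long rows with region=North, quarter=Q1: 720 + 480 + 140 = 1340.

1340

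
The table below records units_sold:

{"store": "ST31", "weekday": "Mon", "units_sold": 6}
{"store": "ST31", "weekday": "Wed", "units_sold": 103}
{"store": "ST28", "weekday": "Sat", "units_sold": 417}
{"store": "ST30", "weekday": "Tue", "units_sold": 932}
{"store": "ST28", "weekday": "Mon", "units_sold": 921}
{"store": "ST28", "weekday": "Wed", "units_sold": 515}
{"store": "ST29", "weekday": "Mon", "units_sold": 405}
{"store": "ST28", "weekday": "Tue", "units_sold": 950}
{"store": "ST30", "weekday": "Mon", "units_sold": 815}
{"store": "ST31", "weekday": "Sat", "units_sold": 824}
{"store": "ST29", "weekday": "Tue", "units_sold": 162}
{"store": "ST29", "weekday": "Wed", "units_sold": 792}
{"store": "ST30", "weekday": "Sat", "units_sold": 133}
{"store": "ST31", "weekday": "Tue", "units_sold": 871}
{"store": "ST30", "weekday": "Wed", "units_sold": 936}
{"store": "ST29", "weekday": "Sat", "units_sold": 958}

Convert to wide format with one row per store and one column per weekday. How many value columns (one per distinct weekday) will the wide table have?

4

4 distinct weekday values: Wed, Tue, Sat, Mon.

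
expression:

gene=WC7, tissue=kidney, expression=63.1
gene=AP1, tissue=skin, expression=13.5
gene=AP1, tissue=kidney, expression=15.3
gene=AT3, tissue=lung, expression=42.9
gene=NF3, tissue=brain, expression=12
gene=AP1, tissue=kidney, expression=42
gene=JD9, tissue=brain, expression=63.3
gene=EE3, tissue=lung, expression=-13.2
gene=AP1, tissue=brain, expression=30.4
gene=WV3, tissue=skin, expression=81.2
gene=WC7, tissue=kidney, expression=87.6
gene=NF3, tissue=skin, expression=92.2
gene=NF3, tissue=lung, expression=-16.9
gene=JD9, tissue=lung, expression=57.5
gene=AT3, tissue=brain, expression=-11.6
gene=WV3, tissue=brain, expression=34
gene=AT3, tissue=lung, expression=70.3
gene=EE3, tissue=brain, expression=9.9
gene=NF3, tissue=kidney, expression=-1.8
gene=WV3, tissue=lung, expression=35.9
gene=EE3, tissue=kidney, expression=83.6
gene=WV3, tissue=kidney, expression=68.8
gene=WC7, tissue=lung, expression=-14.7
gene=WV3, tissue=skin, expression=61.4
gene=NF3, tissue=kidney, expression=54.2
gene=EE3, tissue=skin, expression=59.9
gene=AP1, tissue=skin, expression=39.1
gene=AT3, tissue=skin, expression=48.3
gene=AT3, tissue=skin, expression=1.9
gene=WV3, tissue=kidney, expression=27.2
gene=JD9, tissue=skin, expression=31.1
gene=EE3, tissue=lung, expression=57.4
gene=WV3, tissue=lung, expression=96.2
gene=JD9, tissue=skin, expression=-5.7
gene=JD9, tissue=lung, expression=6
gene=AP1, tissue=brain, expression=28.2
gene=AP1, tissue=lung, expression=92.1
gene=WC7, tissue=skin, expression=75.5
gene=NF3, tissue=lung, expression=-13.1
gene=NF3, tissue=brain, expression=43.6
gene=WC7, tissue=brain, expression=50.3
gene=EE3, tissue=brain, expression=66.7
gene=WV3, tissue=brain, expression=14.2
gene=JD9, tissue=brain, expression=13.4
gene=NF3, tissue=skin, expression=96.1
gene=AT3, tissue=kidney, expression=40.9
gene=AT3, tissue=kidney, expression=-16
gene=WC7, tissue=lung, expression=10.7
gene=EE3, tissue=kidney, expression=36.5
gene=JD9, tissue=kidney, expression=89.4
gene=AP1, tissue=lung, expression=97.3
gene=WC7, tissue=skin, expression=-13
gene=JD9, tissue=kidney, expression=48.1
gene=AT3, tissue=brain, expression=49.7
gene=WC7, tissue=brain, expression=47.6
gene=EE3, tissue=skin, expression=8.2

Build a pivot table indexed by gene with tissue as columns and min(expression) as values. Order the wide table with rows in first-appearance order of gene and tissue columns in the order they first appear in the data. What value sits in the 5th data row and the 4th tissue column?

13.4

With rows in first-appearance order of gene, row 5 is gene=JD9. tissue columns in first-appearance order: kidney, skin, lung, brain; column 4 is brain.
Long rows with gene=JD9, tissue=brain: min(63.3, 13.4) = 13.4.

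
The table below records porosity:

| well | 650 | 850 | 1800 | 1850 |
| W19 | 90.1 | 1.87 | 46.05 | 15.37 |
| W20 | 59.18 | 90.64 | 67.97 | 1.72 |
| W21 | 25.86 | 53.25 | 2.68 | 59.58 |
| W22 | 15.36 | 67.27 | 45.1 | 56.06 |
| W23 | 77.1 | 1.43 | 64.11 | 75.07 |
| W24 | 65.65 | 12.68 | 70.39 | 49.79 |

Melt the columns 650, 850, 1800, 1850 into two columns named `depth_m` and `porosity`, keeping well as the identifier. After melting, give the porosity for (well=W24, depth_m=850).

12.68

Unpivoting turns each (well, wide-column) pair into one long row.
The wide cell at row W24, column 850 holds 12.68, so the long row (W24, 850) has porosity=12.68.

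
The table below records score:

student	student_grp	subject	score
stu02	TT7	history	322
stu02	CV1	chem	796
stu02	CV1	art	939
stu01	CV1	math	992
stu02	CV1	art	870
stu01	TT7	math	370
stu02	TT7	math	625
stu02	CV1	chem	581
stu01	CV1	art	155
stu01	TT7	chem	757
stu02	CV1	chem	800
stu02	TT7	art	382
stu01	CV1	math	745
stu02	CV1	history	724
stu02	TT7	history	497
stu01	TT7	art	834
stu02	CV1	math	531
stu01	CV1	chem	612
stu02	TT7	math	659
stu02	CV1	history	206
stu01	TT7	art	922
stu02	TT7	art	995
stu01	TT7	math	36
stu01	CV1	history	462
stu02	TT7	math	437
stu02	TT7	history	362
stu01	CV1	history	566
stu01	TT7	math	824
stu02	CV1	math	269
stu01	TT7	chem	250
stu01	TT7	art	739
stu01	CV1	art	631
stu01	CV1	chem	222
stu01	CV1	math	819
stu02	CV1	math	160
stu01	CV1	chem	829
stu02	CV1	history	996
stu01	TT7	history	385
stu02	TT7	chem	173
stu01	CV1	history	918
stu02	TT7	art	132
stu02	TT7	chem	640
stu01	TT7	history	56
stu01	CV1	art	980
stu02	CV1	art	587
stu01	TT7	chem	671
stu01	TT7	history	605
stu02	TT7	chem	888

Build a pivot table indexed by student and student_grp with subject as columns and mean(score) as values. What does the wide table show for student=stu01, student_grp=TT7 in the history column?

348.67

Rows with student=stu01, student_grp=TT7 and subject=history: score values are 385, 56, 605.
(385 + 56 + 605) / 3 = 348.67.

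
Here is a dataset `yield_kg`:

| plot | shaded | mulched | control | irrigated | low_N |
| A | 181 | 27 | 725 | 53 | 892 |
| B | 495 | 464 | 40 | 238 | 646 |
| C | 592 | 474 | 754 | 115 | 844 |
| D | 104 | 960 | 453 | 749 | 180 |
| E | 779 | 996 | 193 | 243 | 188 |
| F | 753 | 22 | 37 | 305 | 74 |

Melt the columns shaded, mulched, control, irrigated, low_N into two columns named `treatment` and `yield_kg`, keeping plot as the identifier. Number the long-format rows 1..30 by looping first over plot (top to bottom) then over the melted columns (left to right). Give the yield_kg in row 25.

30 rows total (6 × 5). Row 25: index ⌊(25-1)/5⌋ = 4 into plot → E; (25-1) mod 5 = 4 into the melted columns → low_N.
So row 25 is (E, low_N, 188); yield_kg = 188.

188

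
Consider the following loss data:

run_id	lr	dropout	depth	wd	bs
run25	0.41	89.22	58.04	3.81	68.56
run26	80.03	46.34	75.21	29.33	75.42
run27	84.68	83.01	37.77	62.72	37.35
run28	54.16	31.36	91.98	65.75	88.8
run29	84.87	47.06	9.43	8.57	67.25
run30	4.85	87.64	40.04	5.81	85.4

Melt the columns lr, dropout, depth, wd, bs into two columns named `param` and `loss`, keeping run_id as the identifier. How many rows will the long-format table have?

30

6 run_id values × 5 melted columns = 30 rows.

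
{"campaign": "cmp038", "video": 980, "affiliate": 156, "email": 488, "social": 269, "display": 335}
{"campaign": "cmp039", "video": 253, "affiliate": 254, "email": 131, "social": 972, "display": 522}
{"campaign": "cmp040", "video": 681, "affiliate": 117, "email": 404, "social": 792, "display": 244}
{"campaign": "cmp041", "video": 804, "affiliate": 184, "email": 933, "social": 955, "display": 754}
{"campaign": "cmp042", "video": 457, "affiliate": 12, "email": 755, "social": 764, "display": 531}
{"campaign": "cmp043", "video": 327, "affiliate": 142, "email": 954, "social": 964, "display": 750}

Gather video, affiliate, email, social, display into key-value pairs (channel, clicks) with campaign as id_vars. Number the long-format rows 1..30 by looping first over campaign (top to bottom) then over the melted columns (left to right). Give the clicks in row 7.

30 rows total (6 × 5). Row 7: index ⌊(7-1)/5⌋ = 1 into campaign → cmp039; (7-1) mod 5 = 1 into the melted columns → affiliate.
So row 7 is (cmp039, affiliate, 254); clicks = 254.

254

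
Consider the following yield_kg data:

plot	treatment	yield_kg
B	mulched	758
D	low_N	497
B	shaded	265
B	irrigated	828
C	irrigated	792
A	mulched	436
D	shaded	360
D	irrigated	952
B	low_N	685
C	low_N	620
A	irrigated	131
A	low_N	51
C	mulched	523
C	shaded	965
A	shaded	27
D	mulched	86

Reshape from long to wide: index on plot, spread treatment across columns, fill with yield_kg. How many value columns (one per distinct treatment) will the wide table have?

4 distinct treatment values: mulched, low_N, irrigated, shaded.

4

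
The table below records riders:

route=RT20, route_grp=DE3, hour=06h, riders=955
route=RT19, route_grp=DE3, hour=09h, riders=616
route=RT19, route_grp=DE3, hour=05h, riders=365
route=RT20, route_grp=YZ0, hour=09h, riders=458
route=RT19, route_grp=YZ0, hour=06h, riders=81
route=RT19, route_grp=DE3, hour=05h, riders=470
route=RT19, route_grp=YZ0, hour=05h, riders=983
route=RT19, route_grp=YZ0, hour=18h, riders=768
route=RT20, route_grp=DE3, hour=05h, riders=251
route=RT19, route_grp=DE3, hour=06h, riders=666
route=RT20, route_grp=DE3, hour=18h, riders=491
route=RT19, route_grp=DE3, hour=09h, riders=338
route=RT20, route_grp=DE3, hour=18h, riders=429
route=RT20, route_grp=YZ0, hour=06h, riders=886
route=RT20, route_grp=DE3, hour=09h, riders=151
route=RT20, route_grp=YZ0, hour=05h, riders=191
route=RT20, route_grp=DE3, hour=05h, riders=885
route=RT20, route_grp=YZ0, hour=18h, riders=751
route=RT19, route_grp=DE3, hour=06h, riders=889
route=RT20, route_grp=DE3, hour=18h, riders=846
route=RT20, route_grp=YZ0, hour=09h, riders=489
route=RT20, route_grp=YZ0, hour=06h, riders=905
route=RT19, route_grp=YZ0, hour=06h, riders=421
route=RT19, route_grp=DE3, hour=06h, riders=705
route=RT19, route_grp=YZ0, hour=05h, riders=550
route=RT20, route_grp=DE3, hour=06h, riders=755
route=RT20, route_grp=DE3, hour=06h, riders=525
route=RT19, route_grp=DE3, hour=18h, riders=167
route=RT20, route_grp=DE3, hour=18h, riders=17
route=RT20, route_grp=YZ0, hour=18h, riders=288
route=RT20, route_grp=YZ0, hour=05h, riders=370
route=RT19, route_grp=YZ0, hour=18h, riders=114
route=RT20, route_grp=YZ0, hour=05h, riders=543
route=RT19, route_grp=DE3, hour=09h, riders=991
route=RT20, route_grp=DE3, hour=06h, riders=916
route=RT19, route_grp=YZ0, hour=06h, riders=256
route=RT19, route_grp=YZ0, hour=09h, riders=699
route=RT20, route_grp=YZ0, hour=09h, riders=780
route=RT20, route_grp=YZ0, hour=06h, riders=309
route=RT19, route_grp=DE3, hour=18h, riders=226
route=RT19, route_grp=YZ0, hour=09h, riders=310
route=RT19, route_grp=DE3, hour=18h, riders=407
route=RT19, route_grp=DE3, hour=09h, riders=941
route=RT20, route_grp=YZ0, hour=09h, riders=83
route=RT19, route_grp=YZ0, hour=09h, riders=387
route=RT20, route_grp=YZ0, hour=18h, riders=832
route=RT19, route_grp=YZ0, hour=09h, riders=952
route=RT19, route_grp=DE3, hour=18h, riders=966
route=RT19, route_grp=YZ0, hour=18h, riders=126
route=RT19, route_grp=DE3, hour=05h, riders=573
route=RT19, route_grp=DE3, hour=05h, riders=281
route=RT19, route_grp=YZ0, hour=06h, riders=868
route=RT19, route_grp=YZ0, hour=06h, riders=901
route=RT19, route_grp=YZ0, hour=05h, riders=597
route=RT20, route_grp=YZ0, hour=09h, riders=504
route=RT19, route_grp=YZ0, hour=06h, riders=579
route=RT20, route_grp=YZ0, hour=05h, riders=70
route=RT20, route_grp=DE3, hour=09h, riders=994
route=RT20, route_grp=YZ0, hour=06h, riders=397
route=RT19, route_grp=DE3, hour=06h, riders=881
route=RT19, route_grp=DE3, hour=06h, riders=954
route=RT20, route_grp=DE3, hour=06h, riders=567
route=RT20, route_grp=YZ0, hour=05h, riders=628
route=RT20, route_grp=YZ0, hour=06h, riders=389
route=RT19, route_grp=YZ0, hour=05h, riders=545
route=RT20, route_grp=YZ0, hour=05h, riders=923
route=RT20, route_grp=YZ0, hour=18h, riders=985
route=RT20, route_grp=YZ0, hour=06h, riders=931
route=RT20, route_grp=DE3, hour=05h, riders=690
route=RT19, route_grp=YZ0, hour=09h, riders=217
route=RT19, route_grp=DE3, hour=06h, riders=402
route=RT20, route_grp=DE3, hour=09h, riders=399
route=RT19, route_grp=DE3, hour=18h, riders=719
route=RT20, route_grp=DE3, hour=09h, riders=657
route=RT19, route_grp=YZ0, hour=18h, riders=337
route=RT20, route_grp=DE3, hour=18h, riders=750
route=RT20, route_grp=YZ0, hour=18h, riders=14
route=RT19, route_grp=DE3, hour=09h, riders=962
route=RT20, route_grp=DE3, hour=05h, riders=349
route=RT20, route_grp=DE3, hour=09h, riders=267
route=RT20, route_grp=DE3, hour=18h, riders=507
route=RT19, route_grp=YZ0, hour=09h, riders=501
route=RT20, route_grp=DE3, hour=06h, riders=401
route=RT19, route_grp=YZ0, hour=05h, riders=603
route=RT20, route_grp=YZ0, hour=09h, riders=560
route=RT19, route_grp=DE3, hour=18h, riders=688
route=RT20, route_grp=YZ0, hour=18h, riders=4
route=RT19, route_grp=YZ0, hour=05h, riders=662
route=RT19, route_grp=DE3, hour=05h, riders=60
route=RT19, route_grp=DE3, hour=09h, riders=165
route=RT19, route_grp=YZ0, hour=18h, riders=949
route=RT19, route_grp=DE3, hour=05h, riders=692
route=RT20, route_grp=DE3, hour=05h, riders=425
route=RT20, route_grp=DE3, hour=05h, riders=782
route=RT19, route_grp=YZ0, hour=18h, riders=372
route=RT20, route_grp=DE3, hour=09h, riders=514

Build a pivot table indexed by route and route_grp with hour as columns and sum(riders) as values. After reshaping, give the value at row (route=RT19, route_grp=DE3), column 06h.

4497

Rows with route=RT19, route_grp=DE3 and hour=06h: riders values are 666, 889, 705, 881, 954, 402.
666 + 889 + 705 + 881 + 954 + 402 = 4497.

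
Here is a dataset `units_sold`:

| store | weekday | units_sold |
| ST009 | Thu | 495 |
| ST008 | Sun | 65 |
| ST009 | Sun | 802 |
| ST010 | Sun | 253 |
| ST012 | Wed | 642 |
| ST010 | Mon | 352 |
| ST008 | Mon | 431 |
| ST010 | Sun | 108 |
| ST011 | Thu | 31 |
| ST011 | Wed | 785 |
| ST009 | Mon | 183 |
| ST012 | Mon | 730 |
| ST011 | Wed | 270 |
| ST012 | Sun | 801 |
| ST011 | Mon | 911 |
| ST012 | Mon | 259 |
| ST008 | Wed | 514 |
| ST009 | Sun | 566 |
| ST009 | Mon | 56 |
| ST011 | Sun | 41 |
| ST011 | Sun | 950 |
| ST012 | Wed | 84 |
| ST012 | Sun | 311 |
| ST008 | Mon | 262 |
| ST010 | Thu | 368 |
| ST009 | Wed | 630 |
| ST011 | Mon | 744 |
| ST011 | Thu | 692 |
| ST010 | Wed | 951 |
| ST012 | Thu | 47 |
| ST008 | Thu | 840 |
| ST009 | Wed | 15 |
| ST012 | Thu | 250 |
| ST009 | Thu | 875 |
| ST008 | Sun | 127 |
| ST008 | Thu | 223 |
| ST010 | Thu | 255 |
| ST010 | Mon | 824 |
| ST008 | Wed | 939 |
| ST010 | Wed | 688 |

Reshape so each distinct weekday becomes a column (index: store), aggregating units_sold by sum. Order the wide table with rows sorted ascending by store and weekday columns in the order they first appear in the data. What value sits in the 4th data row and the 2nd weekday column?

991

With rows sorted ascending by store, row 4 is store=ST011. weekday columns in first-appearance order: Thu, Sun, Wed, Mon; column 2 is Sun.
Long rows with store=ST011, weekday=Sun: 41 + 950 = 991.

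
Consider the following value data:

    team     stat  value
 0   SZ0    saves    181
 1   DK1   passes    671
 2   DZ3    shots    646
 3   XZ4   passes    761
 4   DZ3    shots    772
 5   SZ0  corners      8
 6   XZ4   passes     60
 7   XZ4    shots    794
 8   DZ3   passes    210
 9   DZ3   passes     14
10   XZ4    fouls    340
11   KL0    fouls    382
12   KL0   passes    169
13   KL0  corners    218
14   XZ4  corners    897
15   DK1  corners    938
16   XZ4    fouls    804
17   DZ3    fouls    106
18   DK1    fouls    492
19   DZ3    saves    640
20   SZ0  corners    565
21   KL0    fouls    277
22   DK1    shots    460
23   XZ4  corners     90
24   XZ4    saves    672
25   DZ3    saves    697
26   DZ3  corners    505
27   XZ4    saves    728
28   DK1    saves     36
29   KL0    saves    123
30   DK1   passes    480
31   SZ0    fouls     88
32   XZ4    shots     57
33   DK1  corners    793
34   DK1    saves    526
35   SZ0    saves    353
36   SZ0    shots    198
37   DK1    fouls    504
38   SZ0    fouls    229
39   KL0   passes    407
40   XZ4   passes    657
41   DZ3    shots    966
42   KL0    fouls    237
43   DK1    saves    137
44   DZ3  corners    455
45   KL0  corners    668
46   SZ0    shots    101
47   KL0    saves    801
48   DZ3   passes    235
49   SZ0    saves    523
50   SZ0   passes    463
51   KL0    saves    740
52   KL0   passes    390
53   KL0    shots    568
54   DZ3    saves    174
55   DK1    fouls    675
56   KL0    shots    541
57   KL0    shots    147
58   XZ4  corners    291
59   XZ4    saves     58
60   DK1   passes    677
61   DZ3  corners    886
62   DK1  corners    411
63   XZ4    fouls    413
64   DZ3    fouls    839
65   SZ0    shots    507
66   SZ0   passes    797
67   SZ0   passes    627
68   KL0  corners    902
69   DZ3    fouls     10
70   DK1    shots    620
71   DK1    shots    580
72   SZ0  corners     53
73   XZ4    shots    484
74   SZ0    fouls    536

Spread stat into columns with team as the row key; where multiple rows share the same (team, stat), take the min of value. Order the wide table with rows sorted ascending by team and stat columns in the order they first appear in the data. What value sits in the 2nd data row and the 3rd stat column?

646

With rows sorted ascending by team, row 2 is team=DZ3. stat columns in first-appearance order: saves, passes, shots, corners, fouls; column 3 is shots.
Long rows with team=DZ3, stat=shots: min(646, 772, 966) = 646.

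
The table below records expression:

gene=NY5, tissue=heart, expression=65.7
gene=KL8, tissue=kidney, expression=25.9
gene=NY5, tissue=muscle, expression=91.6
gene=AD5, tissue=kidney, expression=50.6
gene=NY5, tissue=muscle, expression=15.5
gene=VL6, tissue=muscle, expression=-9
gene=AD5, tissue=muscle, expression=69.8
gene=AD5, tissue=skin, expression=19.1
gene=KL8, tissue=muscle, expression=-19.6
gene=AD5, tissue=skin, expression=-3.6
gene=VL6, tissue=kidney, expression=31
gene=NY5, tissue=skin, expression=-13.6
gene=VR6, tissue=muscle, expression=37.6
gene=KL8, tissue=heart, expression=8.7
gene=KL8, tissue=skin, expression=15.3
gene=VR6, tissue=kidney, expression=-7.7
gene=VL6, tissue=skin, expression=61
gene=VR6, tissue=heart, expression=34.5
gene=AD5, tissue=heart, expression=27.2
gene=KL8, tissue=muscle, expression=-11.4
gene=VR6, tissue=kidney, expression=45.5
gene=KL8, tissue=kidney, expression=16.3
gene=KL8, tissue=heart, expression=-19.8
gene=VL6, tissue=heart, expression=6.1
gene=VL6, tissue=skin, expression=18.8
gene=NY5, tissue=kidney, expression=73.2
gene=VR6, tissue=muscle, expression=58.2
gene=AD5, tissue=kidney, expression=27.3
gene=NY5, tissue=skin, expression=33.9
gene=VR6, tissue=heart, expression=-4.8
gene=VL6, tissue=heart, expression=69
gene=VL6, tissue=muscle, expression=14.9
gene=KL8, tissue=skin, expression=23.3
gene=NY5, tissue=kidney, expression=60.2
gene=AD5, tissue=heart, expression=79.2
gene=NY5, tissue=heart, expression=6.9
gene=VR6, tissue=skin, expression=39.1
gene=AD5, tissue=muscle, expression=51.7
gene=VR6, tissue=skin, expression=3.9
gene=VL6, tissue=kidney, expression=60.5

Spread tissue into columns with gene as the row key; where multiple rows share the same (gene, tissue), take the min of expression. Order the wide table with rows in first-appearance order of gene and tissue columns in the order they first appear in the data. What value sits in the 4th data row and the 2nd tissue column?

31

With rows in first-appearance order of gene, row 4 is gene=VL6. tissue columns in first-appearance order: heart, kidney, muscle, skin; column 2 is kidney.
Long rows with gene=VL6, tissue=kidney: min(31, 60.5) = 31.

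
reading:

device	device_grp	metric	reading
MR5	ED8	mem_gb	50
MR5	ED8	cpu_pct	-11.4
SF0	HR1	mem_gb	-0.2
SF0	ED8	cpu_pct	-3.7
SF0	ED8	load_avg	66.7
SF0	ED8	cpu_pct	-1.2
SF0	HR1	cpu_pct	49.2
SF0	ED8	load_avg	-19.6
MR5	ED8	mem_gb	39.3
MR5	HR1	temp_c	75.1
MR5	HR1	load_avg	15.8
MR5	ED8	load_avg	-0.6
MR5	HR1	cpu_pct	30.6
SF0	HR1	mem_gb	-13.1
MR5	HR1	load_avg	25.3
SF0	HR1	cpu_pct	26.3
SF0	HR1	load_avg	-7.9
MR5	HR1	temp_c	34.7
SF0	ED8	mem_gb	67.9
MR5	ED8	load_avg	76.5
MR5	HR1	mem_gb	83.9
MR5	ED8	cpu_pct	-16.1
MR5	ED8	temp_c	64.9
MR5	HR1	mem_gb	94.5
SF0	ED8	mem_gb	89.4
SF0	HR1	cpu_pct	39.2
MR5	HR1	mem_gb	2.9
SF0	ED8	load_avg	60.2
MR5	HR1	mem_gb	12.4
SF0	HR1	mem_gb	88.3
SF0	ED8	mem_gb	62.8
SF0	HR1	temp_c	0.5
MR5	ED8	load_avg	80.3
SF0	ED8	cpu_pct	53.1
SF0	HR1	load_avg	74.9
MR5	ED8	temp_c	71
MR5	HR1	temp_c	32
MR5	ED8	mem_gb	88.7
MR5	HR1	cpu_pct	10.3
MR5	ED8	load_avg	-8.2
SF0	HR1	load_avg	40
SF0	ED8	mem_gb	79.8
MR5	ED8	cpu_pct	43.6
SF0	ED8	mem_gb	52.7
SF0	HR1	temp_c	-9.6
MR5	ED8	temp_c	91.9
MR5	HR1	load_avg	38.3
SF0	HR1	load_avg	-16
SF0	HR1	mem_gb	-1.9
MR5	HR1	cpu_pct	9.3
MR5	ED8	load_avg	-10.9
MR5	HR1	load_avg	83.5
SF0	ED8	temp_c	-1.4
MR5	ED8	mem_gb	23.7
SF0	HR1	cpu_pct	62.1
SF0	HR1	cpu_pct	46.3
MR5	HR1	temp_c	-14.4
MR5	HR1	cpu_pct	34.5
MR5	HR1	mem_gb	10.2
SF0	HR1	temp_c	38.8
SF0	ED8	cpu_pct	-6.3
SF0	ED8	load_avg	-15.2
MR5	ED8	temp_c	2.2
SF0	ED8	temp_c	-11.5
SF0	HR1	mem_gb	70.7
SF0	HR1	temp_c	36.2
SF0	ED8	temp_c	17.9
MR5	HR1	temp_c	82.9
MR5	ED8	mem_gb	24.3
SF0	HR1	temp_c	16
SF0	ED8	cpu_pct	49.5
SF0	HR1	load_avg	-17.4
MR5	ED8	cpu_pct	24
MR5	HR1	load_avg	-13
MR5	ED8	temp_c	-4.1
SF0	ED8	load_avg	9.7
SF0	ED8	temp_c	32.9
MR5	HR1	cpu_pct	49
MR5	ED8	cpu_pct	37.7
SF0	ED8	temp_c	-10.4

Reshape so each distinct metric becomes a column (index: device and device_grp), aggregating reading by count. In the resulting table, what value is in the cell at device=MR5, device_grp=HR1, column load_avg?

5

Rows with device=MR5, device_grp=HR1 and metric=load_avg: reading values are 15.8, 25.3, 38.3, 83.5, -13.
5 rows match — count = 5.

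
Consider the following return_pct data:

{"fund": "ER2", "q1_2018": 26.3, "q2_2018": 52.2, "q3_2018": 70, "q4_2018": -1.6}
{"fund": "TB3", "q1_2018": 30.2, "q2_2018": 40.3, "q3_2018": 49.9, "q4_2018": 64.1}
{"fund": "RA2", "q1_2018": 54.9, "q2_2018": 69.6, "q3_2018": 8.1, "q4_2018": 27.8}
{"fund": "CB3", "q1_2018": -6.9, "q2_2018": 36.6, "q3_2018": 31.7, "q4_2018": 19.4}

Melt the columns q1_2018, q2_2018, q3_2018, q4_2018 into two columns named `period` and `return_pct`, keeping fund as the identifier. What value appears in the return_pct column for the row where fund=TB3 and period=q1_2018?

30.2

Unpivoting turns each (fund, wide-column) pair into one long row.
The wide cell at row TB3, column q1_2018 holds 30.2, so the long row (TB3, q1_2018) has return_pct=30.2.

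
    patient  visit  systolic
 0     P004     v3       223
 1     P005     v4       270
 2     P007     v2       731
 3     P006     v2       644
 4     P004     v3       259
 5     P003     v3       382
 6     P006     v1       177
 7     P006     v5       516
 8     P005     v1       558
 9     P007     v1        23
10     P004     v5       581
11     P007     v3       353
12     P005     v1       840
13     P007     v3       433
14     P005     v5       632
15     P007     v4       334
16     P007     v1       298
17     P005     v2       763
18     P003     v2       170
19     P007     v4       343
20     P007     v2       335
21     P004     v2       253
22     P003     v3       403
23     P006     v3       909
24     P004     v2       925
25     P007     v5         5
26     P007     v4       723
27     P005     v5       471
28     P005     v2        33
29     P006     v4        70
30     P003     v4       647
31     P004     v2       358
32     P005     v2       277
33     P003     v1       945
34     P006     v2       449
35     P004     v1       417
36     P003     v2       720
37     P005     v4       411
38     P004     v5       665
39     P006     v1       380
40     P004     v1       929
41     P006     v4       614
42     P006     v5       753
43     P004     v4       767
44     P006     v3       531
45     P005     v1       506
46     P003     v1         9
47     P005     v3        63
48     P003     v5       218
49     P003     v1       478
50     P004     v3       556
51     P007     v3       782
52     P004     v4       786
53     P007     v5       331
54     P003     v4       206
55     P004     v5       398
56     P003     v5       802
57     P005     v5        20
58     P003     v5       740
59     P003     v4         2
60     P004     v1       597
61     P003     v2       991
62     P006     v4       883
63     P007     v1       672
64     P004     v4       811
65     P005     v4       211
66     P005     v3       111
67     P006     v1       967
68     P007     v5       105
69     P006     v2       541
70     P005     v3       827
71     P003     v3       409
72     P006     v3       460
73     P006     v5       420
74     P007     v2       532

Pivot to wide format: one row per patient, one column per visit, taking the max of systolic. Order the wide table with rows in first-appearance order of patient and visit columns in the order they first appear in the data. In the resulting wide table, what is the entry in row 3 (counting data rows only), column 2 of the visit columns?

With rows in first-appearance order of patient, row 3 is patient=P007. visit columns in first-appearance order: v3, v4, v2, v1, v5; column 2 is v4.
Long rows with patient=P007, visit=v4: max(334, 343, 723) = 723.

723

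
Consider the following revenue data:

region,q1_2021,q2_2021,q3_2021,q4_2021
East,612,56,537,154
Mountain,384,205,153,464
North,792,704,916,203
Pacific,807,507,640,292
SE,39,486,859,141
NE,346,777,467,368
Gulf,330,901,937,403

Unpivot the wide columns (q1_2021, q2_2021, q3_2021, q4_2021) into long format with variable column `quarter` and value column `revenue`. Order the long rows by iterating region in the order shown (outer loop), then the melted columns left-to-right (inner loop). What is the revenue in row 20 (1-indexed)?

28 rows total (7 × 4). Row 20: index ⌊(20-1)/4⌋ = 4 into region → SE; (20-1) mod 4 = 3 into the melted columns → q4_2021.
So row 20 is (SE, q4_2021, 141); revenue = 141.

141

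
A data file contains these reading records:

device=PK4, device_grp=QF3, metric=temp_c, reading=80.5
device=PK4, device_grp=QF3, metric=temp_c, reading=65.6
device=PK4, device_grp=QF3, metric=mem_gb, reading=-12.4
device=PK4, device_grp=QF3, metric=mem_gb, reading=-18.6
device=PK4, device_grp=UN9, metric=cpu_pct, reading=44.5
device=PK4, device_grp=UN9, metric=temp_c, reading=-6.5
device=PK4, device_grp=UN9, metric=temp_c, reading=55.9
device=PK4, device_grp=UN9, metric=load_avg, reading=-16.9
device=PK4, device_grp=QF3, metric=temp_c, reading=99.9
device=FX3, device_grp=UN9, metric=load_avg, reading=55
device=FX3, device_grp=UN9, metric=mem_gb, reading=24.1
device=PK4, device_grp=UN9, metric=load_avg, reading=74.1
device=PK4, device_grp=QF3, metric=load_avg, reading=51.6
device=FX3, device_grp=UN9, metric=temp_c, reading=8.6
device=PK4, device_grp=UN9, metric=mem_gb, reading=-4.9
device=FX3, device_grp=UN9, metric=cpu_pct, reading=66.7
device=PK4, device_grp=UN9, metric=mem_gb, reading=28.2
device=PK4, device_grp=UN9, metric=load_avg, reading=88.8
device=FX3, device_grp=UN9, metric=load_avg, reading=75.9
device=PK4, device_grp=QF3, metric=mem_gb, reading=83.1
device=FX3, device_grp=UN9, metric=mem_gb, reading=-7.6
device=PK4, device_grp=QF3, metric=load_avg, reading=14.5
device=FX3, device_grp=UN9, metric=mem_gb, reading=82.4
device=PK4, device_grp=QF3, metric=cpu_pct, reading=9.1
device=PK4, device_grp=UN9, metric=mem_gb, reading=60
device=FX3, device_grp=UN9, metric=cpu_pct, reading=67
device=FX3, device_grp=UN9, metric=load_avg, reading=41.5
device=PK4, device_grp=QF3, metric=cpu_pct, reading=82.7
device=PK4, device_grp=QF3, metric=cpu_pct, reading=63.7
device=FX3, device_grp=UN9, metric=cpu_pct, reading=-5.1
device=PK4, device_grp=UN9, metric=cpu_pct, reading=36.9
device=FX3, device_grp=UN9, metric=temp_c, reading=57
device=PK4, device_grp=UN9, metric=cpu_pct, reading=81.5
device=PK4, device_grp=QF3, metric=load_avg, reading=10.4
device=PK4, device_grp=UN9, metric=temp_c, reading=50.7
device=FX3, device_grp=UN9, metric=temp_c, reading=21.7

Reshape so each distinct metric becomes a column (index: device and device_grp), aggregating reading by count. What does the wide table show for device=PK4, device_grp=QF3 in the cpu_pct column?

3

Rows with device=PK4, device_grp=QF3 and metric=cpu_pct: reading values are 9.1, 82.7, 63.7.
3 rows match — count = 3.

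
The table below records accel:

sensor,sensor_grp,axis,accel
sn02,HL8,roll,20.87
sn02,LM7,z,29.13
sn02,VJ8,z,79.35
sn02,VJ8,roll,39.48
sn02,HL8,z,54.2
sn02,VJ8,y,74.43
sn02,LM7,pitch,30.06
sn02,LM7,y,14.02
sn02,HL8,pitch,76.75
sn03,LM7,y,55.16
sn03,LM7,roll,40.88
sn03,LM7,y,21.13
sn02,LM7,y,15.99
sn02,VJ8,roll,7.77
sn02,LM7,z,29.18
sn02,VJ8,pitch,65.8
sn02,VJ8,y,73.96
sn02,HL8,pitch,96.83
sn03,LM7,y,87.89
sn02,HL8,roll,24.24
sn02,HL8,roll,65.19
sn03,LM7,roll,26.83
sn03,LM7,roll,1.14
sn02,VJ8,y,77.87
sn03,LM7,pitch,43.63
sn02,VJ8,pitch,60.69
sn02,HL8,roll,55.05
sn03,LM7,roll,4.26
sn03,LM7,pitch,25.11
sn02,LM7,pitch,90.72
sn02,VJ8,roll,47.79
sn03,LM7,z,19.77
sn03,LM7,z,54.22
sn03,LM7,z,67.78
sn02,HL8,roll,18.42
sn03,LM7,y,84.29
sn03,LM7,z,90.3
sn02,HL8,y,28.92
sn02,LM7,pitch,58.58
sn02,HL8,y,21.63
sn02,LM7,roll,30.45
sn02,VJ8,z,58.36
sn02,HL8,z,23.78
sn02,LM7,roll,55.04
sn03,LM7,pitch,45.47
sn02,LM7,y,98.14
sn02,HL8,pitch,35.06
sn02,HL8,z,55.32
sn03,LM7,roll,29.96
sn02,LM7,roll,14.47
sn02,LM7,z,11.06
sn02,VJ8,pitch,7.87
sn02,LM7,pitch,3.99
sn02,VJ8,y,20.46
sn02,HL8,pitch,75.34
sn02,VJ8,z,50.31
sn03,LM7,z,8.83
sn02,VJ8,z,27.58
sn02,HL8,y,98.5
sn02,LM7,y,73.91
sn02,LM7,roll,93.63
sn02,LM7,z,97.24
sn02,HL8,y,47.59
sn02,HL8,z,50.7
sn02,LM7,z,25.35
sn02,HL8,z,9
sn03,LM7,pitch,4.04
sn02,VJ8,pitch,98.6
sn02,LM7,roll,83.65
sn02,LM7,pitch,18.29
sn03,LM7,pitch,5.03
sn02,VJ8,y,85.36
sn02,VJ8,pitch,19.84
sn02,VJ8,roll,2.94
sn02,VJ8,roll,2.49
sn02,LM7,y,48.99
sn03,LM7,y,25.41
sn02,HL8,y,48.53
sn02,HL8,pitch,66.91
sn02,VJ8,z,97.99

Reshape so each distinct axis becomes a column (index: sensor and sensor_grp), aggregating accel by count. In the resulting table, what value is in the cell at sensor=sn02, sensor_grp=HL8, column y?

5

Rows with sensor=sn02, sensor_grp=HL8 and axis=y: accel values are 28.92, 21.63, 98.5, 47.59, 48.53.
5 rows match — count = 5.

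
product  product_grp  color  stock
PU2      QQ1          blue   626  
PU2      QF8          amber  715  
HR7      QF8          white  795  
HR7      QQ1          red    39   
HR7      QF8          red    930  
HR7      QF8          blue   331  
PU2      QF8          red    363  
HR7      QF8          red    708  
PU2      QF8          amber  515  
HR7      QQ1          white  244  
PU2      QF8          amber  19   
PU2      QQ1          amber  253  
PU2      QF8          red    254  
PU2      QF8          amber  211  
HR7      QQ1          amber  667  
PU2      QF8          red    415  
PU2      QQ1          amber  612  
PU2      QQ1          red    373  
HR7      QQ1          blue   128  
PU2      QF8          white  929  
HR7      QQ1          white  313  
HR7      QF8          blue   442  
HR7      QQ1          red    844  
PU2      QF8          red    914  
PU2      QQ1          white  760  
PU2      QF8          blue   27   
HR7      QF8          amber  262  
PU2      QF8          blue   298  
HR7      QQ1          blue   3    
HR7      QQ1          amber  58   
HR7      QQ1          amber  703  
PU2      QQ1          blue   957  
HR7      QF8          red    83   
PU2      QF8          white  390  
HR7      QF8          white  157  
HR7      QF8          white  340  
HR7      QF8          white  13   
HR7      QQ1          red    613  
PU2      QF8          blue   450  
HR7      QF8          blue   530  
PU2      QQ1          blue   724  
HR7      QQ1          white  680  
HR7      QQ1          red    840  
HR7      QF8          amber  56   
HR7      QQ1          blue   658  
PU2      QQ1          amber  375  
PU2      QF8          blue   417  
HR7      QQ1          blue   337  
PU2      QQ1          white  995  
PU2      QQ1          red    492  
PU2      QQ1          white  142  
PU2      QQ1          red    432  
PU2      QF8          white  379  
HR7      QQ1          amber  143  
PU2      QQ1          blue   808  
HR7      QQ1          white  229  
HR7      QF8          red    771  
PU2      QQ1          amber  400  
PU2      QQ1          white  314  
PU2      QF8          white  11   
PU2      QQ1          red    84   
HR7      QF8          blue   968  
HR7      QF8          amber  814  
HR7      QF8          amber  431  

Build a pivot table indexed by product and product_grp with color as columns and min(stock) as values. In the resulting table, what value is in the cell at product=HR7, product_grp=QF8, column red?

83

Rows with product=HR7, product_grp=QF8 and color=red: stock values are 930, 708, 83, 771.
min(930, 708, 83, 771) = 83.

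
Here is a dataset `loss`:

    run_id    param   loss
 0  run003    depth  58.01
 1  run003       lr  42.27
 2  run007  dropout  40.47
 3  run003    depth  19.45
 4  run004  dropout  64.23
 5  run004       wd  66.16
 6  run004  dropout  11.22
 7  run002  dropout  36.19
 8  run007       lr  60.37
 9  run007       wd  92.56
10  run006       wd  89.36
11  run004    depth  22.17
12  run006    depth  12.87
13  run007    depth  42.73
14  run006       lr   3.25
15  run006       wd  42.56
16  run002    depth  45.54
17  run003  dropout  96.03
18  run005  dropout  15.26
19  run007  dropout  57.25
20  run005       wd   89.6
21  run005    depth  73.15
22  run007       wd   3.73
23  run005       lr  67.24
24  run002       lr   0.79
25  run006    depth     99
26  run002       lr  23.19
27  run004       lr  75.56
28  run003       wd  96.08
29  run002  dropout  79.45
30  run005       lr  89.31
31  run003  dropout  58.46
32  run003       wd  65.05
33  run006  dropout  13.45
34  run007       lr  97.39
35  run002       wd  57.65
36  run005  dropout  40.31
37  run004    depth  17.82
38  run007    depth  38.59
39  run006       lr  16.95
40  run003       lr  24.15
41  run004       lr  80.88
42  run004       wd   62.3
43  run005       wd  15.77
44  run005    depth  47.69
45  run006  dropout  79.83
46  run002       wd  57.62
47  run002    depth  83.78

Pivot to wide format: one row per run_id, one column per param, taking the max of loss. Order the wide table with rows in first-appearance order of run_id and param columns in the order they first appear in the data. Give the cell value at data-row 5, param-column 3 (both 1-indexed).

With rows in first-appearance order of run_id, row 5 is run_id=run006. param columns in first-appearance order: depth, lr, dropout, wd; column 3 is dropout.
Long rows with run_id=run006, param=dropout: max(13.45, 79.83) = 79.83.

79.83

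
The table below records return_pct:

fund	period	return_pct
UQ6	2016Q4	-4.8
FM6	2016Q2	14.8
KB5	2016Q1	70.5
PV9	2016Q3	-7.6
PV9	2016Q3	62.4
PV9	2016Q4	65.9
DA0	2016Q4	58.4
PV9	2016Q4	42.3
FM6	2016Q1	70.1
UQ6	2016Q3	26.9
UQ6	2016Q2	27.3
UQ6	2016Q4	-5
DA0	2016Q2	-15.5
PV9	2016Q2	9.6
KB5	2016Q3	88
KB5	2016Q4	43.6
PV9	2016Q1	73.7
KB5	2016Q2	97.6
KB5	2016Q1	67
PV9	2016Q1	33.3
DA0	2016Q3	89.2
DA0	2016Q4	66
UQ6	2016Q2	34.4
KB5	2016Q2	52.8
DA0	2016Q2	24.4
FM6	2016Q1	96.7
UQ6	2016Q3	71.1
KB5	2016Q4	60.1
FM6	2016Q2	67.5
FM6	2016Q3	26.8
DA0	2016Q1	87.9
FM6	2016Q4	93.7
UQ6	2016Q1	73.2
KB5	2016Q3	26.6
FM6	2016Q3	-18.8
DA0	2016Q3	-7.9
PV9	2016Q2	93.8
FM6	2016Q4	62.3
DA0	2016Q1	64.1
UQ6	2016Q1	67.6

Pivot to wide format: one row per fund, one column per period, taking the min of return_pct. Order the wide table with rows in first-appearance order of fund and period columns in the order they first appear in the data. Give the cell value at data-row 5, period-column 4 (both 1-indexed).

With rows in first-appearance order of fund, row 5 is fund=DA0. period columns in first-appearance order: 2016Q4, 2016Q2, 2016Q1, 2016Q3; column 4 is 2016Q3.
Long rows with fund=DA0, period=2016Q3: min(89.2, -7.9) = -7.9.

-7.9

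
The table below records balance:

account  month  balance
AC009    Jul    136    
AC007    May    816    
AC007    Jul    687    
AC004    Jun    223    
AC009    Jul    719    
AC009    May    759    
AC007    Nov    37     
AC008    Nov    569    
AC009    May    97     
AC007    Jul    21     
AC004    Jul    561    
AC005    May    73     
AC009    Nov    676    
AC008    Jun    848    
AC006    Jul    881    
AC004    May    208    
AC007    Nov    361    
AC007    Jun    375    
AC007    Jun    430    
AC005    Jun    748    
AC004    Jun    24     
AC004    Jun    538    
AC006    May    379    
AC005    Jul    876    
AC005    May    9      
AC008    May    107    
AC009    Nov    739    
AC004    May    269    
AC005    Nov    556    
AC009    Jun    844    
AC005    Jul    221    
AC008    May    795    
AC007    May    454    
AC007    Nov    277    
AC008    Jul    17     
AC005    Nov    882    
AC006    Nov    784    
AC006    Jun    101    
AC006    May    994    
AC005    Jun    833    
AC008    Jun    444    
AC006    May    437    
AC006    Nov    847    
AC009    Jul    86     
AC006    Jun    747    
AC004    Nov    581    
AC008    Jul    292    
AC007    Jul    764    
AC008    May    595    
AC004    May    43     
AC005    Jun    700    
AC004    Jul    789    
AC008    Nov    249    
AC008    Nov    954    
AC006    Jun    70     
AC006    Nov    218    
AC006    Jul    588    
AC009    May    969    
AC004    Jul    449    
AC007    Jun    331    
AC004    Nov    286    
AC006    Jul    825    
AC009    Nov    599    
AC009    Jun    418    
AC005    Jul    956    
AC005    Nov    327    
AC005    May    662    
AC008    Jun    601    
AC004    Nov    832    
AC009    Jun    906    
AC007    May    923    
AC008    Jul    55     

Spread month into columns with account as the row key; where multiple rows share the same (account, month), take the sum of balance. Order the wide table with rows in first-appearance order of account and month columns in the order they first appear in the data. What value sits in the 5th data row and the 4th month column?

With rows in first-appearance order of account, row 5 is account=AC005. month columns in first-appearance order: Jul, May, Jun, Nov; column 4 is Nov.
Long rows with account=AC005, month=Nov: 556 + 882 + 327 = 1765.

1765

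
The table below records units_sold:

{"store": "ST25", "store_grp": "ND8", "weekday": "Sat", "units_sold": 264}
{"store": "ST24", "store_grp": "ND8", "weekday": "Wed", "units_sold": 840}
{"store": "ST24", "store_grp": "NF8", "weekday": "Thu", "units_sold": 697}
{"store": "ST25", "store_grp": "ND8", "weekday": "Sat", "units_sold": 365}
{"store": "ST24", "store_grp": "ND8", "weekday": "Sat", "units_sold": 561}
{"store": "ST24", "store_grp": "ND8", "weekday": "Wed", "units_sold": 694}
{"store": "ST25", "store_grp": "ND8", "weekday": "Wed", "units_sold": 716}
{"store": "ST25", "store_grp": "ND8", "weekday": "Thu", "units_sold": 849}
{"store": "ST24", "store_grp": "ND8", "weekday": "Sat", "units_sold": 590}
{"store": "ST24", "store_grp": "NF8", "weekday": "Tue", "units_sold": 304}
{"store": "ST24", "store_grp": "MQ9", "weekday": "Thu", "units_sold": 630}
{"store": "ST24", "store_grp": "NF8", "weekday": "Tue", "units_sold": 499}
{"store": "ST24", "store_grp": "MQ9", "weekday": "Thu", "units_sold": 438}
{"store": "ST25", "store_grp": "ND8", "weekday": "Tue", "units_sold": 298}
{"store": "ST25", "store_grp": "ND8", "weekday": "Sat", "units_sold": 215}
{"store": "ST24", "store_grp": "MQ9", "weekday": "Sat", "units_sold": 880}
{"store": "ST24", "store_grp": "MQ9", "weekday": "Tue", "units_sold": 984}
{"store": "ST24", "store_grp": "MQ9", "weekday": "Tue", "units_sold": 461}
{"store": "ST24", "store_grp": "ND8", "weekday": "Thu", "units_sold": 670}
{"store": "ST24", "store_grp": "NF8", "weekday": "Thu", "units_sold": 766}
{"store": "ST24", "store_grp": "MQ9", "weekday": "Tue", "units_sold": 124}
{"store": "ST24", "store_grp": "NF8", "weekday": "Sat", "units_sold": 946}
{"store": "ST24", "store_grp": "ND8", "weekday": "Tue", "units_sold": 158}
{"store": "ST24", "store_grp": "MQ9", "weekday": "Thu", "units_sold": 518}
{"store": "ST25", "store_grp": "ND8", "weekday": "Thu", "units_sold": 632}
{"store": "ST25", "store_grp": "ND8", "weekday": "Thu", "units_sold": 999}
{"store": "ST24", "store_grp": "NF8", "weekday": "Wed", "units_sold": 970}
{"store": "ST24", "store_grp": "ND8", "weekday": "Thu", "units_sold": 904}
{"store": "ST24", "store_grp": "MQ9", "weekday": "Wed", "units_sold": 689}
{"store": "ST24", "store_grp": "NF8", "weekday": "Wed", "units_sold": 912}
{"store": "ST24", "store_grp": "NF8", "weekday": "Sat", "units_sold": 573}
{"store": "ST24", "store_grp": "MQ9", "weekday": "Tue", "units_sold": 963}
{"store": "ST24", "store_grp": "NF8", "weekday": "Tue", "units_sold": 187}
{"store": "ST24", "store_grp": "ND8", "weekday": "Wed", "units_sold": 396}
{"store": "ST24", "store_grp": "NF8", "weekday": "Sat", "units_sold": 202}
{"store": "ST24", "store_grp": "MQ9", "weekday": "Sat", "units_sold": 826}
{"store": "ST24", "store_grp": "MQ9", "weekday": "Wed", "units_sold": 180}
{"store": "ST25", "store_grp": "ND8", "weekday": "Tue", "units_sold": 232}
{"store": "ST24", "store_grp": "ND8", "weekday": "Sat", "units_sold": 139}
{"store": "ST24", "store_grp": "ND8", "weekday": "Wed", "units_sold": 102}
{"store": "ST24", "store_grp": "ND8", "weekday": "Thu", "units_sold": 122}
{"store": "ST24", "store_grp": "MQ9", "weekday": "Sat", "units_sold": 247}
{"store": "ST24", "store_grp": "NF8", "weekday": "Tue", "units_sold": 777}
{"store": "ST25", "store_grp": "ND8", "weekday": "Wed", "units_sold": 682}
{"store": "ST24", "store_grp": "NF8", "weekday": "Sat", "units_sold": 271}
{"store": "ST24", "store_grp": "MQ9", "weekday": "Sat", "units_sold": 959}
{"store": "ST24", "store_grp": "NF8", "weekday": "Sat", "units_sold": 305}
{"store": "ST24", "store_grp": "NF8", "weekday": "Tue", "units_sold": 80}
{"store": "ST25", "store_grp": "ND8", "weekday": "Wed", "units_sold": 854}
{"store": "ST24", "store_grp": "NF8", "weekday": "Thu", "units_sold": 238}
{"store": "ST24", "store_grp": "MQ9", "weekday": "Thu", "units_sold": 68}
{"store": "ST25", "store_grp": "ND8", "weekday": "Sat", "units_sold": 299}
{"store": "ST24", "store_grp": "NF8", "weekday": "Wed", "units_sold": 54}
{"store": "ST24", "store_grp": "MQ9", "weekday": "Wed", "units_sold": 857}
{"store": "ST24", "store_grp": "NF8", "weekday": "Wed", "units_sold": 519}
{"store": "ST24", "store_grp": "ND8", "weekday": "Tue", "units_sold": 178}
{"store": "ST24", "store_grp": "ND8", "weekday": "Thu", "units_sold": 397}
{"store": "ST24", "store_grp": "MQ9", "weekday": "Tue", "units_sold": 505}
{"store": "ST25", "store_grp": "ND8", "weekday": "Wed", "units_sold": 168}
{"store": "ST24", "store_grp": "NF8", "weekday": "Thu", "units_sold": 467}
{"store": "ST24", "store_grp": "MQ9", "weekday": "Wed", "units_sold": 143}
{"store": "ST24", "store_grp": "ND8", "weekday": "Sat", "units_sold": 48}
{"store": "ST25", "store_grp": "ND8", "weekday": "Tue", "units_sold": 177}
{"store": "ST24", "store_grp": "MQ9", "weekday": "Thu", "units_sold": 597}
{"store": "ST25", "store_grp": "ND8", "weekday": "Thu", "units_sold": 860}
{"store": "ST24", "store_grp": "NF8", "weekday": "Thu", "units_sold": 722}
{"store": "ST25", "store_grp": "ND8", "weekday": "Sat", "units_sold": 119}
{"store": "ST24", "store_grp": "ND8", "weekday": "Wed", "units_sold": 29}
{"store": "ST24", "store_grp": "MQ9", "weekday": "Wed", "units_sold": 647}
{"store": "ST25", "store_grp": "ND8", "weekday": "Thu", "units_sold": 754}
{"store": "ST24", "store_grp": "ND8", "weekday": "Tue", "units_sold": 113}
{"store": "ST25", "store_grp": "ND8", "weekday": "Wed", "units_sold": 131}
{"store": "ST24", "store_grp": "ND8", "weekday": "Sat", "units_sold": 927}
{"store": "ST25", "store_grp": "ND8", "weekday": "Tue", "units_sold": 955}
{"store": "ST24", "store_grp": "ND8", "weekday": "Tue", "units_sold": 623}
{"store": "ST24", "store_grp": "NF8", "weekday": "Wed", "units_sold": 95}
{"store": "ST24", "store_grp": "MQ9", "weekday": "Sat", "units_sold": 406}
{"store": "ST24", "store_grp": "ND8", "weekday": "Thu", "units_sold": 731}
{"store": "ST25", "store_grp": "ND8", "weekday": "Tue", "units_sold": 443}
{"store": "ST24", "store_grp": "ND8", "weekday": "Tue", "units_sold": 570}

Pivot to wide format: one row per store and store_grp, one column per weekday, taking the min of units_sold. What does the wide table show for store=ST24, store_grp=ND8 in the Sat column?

Rows with store=ST24, store_grp=ND8 and weekday=Sat: units_sold values are 561, 590, 139, 48, 927.
min(561, 590, 139, 48, 927) = 48.

48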